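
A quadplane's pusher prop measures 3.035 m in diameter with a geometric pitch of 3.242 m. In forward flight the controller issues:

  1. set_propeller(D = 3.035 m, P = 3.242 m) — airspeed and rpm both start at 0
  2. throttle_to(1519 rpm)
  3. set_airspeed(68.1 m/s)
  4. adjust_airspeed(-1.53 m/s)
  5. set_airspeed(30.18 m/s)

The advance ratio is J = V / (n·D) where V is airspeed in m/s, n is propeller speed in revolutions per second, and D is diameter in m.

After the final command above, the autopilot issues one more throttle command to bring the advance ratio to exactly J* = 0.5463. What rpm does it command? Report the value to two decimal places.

rpm = 1092.15

set_propeller: D = 3.035 m, P = 3.242 m (p = P/D = 1.068204); state ← (V=0, rpm=0)
throttle_to(1519): rpm ← 1519
set_airspeed(68.1): V ← 68.1 m/s
adjust_airspeed(-1.53): V ← 68.1 -1.53 = 66.57 m/s
set_airspeed(30.18): V ← 30.18 m/s
final state: V = 30.18 m/s, rpm = 1519 → n = rpm/60 = 25.316667 rev/s
target J* = 0.5463; solve J* = V/(n·D) for n: n = V/(J*·D) = 30.18/(0.5463 × 3.035) = 18.202429 rev/s
rpm = 60·n = 1092.145724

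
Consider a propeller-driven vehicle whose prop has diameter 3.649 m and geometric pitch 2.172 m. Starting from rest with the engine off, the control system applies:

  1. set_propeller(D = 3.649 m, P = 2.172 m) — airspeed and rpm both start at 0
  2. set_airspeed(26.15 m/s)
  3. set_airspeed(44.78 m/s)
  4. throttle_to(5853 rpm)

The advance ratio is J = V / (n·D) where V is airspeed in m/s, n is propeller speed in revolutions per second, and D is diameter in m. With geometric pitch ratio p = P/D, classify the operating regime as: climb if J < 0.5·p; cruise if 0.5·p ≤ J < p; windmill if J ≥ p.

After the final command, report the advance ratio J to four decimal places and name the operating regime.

J = 0.1258, regime = climb

set_propeller: D = 3.649 m, P = 2.172 m (p = P/D = 0.595232); state ← (V=0, rpm=0)
set_airspeed(26.15): V ← 26.15 m/s
set_airspeed(44.78): V ← 44.78 m/s
throttle_to(5853): rpm ← 5853
final state: V = 44.78 m/s, rpm = 5853 → n = rpm/60 = 97.550000 rev/s
J = V / (n·D) = 44.78 / (97.550000 × 3.649) = 0.125801
regime bands: climb J<0.2976 | cruise [0.2976, 0.5952) | windmill J≥0.5952
J = 0.1258 → climb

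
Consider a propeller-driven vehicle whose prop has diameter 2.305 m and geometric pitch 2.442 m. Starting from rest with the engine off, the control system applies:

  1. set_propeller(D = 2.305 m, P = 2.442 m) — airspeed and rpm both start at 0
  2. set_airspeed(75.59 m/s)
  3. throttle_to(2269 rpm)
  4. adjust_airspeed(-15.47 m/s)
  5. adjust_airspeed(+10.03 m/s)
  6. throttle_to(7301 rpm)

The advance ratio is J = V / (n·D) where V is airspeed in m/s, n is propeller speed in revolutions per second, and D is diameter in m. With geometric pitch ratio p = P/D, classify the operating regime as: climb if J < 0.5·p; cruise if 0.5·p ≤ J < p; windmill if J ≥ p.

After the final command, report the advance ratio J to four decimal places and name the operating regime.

J = 0.2501, regime = climb

set_propeller: D = 2.305 m, P = 2.442 m (p = P/D = 1.059436); state ← (V=0, rpm=0)
set_airspeed(75.59): V ← 75.59 m/s
throttle_to(2269): rpm ← 2269
adjust_airspeed(-15.47): V ← 75.59 -15.47 = 60.12 m/s
adjust_airspeed(+10.03): V ← 60.12 +10.03 = 70.15 m/s
throttle_to(7301): rpm ← 7301
final state: V = 70.15 m/s, rpm = 7301 → n = rpm/60 = 121.683333 rev/s
J = V / (n·D) = 70.15 / (121.683333 × 2.305) = 0.250107
regime bands: climb J<0.5297 | cruise [0.5297, 1.0594) | windmill J≥1.0594
J = 0.2501 → climb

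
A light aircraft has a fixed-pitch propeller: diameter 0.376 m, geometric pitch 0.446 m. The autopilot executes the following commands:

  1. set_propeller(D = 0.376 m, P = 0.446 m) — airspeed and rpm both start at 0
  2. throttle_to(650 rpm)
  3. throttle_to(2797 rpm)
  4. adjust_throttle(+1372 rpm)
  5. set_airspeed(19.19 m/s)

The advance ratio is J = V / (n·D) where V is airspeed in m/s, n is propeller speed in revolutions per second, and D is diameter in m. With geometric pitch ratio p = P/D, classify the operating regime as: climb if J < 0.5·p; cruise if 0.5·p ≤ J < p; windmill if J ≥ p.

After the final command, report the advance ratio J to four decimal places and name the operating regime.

J = 0.7345, regime = cruise

set_propeller: D = 0.376 m, P = 0.446 m (p = P/D = 1.186170); state ← (V=0, rpm=0)
throttle_to(650): rpm ← 650
throttle_to(2797): rpm ← 2797
adjust_throttle(+1372): rpm ← 2797 +1372 = 4169
set_airspeed(19.19): V ← 19.19 m/s
final state: V = 19.19 m/s, rpm = 4169 → n = rpm/60 = 69.483333 rev/s
J = V / (n·D) = 19.19 / (69.483333 × 0.376) = 0.734525
regime bands: climb J<0.5931 | cruise [0.5931, 1.1862) | windmill J≥1.1862
J = 0.7345 → cruise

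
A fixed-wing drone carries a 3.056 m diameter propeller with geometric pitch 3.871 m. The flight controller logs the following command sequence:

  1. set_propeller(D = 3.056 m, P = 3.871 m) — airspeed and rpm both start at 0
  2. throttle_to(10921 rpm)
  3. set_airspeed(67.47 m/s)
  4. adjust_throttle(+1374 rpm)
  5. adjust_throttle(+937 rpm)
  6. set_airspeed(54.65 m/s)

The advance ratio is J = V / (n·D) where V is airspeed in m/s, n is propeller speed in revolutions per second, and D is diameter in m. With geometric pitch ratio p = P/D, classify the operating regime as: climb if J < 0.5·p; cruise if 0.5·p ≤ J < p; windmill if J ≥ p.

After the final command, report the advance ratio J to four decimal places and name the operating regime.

set_propeller: D = 3.056 m, P = 3.871 m (p = P/D = 1.266688); state ← (V=0, rpm=0)
throttle_to(10921): rpm ← 10921
set_airspeed(67.47): V ← 67.47 m/s
adjust_throttle(+1374): rpm ← 10921 +1374 = 12295
adjust_throttle(+937): rpm ← 12295 +937 = 13232
set_airspeed(54.65): V ← 54.65 m/s
final state: V = 54.65 m/s, rpm = 13232 → n = rpm/60 = 220.533333 rev/s
J = V / (n·D) = 54.65 / (220.533333 × 3.056) = 0.081089
regime bands: climb J<0.6333 | cruise [0.6333, 1.2667) | windmill J≥1.2667
J = 0.0811 → climb

J = 0.0811, regime = climb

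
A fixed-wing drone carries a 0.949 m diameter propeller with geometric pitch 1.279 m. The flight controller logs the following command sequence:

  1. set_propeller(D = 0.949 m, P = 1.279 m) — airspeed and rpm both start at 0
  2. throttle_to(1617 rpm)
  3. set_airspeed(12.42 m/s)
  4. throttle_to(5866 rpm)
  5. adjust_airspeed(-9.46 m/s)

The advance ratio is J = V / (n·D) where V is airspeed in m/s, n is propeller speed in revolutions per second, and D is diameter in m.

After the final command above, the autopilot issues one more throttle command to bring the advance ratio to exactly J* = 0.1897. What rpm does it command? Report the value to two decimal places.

rpm = 986.53

set_propeller: D = 0.949 m, P = 1.279 m (p = P/D = 1.347734); state ← (V=0, rpm=0)
throttle_to(1617): rpm ← 1617
set_airspeed(12.42): V ← 12.42 m/s
throttle_to(5866): rpm ← 5866
adjust_airspeed(-9.46): V ← 12.42 -9.46 = 2.96 m/s
final state: V = 2.96 m/s, rpm = 5866 → n = rpm/60 = 97.766667 rev/s
target J* = 0.1897; solve J* = V/(n·D) for n: n = V/(J*·D) = 2.96/(0.1897 × 0.949) = 16.442133 rev/s
rpm = 60·n = 986.528005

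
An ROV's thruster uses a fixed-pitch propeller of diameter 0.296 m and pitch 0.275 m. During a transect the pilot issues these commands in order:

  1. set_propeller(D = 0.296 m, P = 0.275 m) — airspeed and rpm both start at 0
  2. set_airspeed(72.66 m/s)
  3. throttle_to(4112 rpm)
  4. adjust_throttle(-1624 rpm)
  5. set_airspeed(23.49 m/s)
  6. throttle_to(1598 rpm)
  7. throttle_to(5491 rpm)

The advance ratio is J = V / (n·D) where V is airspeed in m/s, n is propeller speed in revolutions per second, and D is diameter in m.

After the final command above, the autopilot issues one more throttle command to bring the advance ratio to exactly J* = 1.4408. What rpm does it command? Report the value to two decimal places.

set_propeller: D = 0.296 m, P = 0.275 m (p = P/D = 0.929054); state ← (V=0, rpm=0)
set_airspeed(72.66): V ← 72.66 m/s
throttle_to(4112): rpm ← 4112
adjust_throttle(-1624): rpm ← 4112 -1624 = 2488
set_airspeed(23.49): V ← 23.49 m/s
throttle_to(1598): rpm ← 1598
throttle_to(5491): rpm ← 5491
final state: V = 23.49 m/s, rpm = 5491 → n = rpm/60 = 91.516667 rev/s
target J* = 1.4408; solve J* = V/(n·D) for n: n = V/(J*·D) = 23.49/(1.4408 × 0.296) = 55.079198 rev/s
rpm = 60·n = 3304.751865

rpm = 3304.75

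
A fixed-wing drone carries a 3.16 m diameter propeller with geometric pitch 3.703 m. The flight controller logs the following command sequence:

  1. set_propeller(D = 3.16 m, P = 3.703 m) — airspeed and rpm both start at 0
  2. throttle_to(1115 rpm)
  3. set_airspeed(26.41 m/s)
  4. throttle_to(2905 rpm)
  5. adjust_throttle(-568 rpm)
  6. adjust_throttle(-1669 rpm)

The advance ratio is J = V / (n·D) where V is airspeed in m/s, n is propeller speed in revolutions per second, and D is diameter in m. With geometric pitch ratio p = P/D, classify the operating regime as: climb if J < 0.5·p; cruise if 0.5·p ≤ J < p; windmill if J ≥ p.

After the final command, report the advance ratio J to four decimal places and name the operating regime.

J = 0.7507, regime = cruise

set_propeller: D = 3.16 m, P = 3.703 m (p = P/D = 1.171835); state ← (V=0, rpm=0)
throttle_to(1115): rpm ← 1115
set_airspeed(26.41): V ← 26.41 m/s
throttle_to(2905): rpm ← 2905
adjust_throttle(-568): rpm ← 2905 -568 = 2337
adjust_throttle(-1669): rpm ← 2337 -1669 = 668
final state: V = 26.41 m/s, rpm = 668 → n = rpm/60 = 11.133333 rev/s
J = V / (n·D) = 26.41 / (11.133333 × 3.16) = 0.750682
regime bands: climb J<0.5859 | cruise [0.5859, 1.1718) | windmill J≥1.1718
J = 0.7507 → cruise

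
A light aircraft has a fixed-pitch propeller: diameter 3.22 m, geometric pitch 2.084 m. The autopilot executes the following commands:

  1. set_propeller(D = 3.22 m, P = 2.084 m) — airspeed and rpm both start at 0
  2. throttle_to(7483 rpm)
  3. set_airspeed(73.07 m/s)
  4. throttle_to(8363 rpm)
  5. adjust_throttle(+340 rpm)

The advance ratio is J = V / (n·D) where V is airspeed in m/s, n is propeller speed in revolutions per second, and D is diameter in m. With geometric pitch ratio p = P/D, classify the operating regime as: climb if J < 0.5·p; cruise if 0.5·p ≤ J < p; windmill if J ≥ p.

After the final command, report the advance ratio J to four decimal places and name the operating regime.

set_propeller: D = 3.22 m, P = 2.084 m (p = P/D = 0.647205); state ← (V=0, rpm=0)
throttle_to(7483): rpm ← 7483
set_airspeed(73.07): V ← 73.07 m/s
throttle_to(8363): rpm ← 8363
adjust_throttle(+340): rpm ← 8363 +340 = 8703
final state: V = 73.07 m/s, rpm = 8703 → n = rpm/60 = 145.050000 rev/s
J = V / (n·D) = 73.07 / (145.050000 × 3.22) = 0.156446
regime bands: climb J<0.3236 | cruise [0.3236, 0.6472) | windmill J≥0.6472
J = 0.1564 → climb

J = 0.1564, regime = climb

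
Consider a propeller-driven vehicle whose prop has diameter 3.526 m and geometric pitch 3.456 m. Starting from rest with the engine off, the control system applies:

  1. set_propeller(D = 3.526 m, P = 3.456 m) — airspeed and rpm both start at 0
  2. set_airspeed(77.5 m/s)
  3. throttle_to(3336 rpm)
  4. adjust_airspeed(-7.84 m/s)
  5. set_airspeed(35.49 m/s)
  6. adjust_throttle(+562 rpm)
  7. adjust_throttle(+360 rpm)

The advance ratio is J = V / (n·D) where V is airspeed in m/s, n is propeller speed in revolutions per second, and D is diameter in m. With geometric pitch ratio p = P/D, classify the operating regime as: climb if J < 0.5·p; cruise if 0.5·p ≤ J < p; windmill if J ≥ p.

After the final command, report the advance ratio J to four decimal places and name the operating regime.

J = 0.1418, regime = climb

set_propeller: D = 3.526 m, P = 3.456 m (p = P/D = 0.980147); state ← (V=0, rpm=0)
set_airspeed(77.5): V ← 77.5 m/s
throttle_to(3336): rpm ← 3336
adjust_airspeed(-7.84): V ← 77.5 -7.84 = 69.66 m/s
set_airspeed(35.49): V ← 35.49 m/s
adjust_throttle(+562): rpm ← 3336 +562 = 3898
adjust_throttle(+360): rpm ← 3898 +360 = 4258
final state: V = 35.49 m/s, rpm = 4258 → n = rpm/60 = 70.966667 rev/s
J = V / (n·D) = 35.49 / (70.966667 × 3.526) = 0.141830
regime bands: climb J<0.4901 | cruise [0.4901, 0.9801) | windmill J≥0.9801
J = 0.1418 → climb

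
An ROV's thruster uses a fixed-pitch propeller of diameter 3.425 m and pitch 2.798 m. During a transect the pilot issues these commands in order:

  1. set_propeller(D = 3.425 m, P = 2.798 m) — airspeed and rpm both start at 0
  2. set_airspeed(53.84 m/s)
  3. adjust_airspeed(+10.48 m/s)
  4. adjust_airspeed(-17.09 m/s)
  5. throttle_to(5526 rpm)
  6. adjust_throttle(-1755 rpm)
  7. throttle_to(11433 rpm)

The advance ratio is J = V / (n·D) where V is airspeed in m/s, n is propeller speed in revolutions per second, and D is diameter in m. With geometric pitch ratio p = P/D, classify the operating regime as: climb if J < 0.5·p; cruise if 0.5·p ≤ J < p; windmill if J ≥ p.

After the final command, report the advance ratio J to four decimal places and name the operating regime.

set_propeller: D = 3.425 m, P = 2.798 m (p = P/D = 0.816934); state ← (V=0, rpm=0)
set_airspeed(53.84): V ← 53.84 m/s
adjust_airspeed(+10.48): V ← 53.84 +10.48 = 64.32 m/s
adjust_airspeed(-17.09): V ← 64.32 -17.09 = 47.23 m/s
throttle_to(5526): rpm ← 5526
adjust_throttle(-1755): rpm ← 5526 -1755 = 3771
throttle_to(11433): rpm ← 11433
final state: V = 47.23 m/s, rpm = 11433 → n = rpm/60 = 190.550000 rev/s
J = V / (n·D) = 47.23 / (190.550000 × 3.425) = 0.072368
regime bands: climb J<0.4085 | cruise [0.4085, 0.8169) | windmill J≥0.8169
J = 0.0724 → climb

J = 0.0724, regime = climb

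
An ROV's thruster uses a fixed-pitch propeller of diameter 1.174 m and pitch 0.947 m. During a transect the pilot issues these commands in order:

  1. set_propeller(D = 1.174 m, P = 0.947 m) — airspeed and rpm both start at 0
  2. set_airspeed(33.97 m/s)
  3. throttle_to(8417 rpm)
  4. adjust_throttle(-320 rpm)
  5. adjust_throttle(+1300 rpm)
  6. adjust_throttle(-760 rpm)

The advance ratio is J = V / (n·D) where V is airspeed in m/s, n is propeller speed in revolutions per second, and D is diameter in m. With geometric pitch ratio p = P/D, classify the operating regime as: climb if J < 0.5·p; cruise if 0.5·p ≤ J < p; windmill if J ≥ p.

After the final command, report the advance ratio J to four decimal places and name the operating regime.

set_propeller: D = 1.174 m, P = 0.947 m (p = P/D = 0.806644); state ← (V=0, rpm=0)
set_airspeed(33.97): V ← 33.97 m/s
throttle_to(8417): rpm ← 8417
adjust_throttle(-320): rpm ← 8417 -320 = 8097
adjust_throttle(+1300): rpm ← 8097 +1300 = 9397
adjust_throttle(-760): rpm ← 9397 -760 = 8637
final state: V = 33.97 m/s, rpm = 8637 → n = rpm/60 = 143.950000 rev/s
J = V / (n·D) = 33.97 / (143.950000 × 1.174) = 0.201009
regime bands: climb J<0.4033 | cruise [0.4033, 0.8066) | windmill J≥0.8066
J = 0.2010 → climb

J = 0.2010, regime = climb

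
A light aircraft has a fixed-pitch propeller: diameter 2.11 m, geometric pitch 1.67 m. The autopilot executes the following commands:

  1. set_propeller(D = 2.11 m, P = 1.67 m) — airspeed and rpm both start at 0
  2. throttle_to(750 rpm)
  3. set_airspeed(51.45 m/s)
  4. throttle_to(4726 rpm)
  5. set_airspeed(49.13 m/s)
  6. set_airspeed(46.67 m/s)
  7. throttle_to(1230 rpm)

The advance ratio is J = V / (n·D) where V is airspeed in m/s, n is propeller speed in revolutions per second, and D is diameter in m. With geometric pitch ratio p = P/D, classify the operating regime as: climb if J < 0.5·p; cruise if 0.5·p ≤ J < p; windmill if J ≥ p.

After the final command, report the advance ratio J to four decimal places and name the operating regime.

J = 1.0790, regime = windmill

set_propeller: D = 2.11 m, P = 1.67 m (p = P/D = 0.791469); state ← (V=0, rpm=0)
throttle_to(750): rpm ← 750
set_airspeed(51.45): V ← 51.45 m/s
throttle_to(4726): rpm ← 4726
set_airspeed(49.13): V ← 49.13 m/s
set_airspeed(46.67): V ← 46.67 m/s
throttle_to(1230): rpm ← 1230
final state: V = 46.67 m/s, rpm = 1230 → n = rpm/60 = 20.500000 rev/s
J = V / (n·D) = 46.67 / (20.500000 × 2.11) = 1.078950
regime bands: climb J<0.3957 | cruise [0.3957, 0.7915) | windmill J≥0.7915
J = 1.0790 → windmill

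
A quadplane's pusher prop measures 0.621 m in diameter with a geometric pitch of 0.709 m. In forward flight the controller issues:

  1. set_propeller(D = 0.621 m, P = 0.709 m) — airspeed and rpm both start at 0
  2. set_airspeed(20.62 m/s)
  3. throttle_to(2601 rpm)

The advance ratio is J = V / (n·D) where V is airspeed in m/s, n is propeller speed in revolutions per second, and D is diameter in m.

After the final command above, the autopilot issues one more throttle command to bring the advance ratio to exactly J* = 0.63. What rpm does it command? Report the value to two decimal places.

rpm = 3162.33

set_propeller: D = 0.621 m, P = 0.709 m (p = P/D = 1.141707); state ← (V=0, rpm=0)
set_airspeed(20.62): V ← 20.62 m/s
throttle_to(2601): rpm ← 2601
final state: V = 20.62 m/s, rpm = 2601 → n = rpm/60 = 43.350000 rev/s
target J* = 0.63; solve J* = V/(n·D) for n: n = V/(J*·D) = 20.62/(0.63 × 0.621) = 52.705570 rev/s
rpm = 60·n = 3162.334177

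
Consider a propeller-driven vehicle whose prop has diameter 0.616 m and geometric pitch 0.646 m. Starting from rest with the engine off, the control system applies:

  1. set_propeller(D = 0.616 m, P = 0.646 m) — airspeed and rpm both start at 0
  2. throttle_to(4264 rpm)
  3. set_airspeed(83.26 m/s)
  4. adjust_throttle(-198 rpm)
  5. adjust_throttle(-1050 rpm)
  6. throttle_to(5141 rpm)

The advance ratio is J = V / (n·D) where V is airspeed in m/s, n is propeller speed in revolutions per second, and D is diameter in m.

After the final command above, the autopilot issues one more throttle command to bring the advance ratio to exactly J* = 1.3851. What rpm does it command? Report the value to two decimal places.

set_propeller: D = 0.616 m, P = 0.646 m (p = P/D = 1.048701); state ← (V=0, rpm=0)
throttle_to(4264): rpm ← 4264
set_airspeed(83.26): V ← 83.26 m/s
adjust_throttle(-198): rpm ← 4264 -198 = 4066
adjust_throttle(-1050): rpm ← 4066 -1050 = 3016
throttle_to(5141): rpm ← 5141
final state: V = 83.26 m/s, rpm = 5141 → n = rpm/60 = 85.683333 rev/s
target J* = 1.3851; solve J* = V/(n·D) for n: n = V/(J*·D) = 83.26/(1.3851 × 0.616) = 97.583090 rev/s
rpm = 60·n = 5854.985387

rpm = 5854.99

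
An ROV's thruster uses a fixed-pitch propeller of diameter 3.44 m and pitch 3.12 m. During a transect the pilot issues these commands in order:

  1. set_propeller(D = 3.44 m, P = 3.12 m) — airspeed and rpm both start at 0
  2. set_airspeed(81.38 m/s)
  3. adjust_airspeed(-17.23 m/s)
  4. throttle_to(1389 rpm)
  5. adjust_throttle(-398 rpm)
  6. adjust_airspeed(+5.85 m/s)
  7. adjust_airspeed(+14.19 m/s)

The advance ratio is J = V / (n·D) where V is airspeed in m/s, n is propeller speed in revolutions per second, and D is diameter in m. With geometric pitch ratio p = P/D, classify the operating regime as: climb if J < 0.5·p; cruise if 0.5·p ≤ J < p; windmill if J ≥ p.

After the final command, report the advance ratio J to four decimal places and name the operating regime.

J = 1.4818, regime = windmill

set_propeller: D = 3.44 m, P = 3.12 m (p = P/D = 0.906977); state ← (V=0, rpm=0)
set_airspeed(81.38): V ← 81.38 m/s
adjust_airspeed(-17.23): V ← 81.38 -17.23 = 64.15 m/s
throttle_to(1389): rpm ← 1389
adjust_throttle(-398): rpm ← 1389 -398 = 991
adjust_airspeed(+5.85): V ← 64.15 +5.85 = 70 m/s
adjust_airspeed(+14.19): V ← 70 +14.19 = 84.19 m/s
final state: V = 84.19 m/s, rpm = 991 → n = rpm/60 = 16.516667 rev/s
J = V / (n·D) = 84.19 / (16.516667 × 3.44) = 1.481766
regime bands: climb J<0.4535 | cruise [0.4535, 0.9070) | windmill J≥0.9070
J = 1.4818 → windmill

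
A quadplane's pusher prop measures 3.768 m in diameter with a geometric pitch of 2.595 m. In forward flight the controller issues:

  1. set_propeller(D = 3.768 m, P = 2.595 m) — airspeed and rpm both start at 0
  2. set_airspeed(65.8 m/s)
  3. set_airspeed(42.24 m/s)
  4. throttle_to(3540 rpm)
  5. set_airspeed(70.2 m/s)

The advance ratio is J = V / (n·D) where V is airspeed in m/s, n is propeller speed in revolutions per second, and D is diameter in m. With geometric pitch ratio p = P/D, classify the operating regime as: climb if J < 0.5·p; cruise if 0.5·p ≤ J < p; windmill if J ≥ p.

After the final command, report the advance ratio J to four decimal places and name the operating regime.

set_propeller: D = 3.768 m, P = 2.595 m (p = P/D = 0.688694); state ← (V=0, rpm=0)
set_airspeed(65.8): V ← 65.8 m/s
set_airspeed(42.24): V ← 42.24 m/s
throttle_to(3540): rpm ← 3540
set_airspeed(70.2): V ← 70.2 m/s
final state: V = 70.2 m/s, rpm = 3540 → n = rpm/60 = 59.000000 rev/s
J = V / (n·D) = 70.2 / (59.000000 × 3.768) = 0.315772
regime bands: climb J<0.3443 | cruise [0.3443, 0.6887) | windmill J≥0.6887
J = 0.3158 → climb

J = 0.3158, regime = climb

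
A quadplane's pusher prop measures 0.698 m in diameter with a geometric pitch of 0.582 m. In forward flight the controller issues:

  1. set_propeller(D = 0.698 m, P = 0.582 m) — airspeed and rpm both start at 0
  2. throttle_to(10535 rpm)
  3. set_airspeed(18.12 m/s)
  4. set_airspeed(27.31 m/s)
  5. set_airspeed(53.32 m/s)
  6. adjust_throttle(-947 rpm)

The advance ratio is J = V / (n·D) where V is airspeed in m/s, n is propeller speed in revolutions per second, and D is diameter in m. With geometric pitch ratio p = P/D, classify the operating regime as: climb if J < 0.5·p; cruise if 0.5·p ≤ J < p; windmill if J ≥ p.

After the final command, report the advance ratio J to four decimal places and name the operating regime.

set_propeller: D = 0.698 m, P = 0.582 m (p = P/D = 0.833811); state ← (V=0, rpm=0)
throttle_to(10535): rpm ← 10535
set_airspeed(18.12): V ← 18.12 m/s
set_airspeed(27.31): V ← 27.31 m/s
set_airspeed(53.32): V ← 53.32 m/s
adjust_throttle(-947): rpm ← 10535 -947 = 9588
final state: V = 53.32 m/s, rpm = 9588 → n = rpm/60 = 159.800000 rev/s
J = V / (n·D) = 53.32 / (159.800000 × 0.698) = 0.478033
regime bands: climb J<0.4169 | cruise [0.4169, 0.8338) | windmill J≥0.8338
J = 0.4780 → cruise

J = 0.4780, regime = cruise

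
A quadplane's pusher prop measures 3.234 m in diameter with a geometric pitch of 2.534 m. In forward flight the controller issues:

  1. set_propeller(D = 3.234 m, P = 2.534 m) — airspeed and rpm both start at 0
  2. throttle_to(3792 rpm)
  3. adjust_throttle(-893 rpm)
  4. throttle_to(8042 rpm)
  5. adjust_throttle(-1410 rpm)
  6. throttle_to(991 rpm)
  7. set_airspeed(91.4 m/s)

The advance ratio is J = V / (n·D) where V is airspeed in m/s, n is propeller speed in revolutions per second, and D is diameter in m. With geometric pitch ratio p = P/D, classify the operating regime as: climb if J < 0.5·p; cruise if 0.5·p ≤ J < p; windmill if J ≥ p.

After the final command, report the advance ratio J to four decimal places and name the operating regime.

J = 1.7111, regime = windmill

set_propeller: D = 3.234 m, P = 2.534 m (p = P/D = 0.783550); state ← (V=0, rpm=0)
throttle_to(3792): rpm ← 3792
adjust_throttle(-893): rpm ← 3792 -893 = 2899
throttle_to(8042): rpm ← 8042
adjust_throttle(-1410): rpm ← 8042 -1410 = 6632
throttle_to(991): rpm ← 991
set_airspeed(91.4): V ← 91.4 m/s
final state: V = 91.4 m/s, rpm = 991 → n = rpm/60 = 16.516667 rev/s
J = V / (n·D) = 91.4 / (16.516667 × 3.234) = 1.711133
regime bands: climb J<0.3918 | cruise [0.3918, 0.7835) | windmill J≥0.7835
J = 1.7111 → windmill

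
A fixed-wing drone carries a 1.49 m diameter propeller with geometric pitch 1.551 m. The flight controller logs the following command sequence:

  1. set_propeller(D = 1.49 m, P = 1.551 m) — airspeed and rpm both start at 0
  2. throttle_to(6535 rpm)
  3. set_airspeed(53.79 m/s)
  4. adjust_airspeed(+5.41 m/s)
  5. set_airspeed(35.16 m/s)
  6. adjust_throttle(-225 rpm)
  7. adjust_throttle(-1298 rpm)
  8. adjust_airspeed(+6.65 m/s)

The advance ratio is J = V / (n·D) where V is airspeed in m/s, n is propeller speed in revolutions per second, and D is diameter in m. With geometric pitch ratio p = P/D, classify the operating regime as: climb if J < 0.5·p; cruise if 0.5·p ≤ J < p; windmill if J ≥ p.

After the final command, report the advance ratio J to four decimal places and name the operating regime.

set_propeller: D = 1.49 m, P = 1.551 m (p = P/D = 1.040940); state ← (V=0, rpm=0)
throttle_to(6535): rpm ← 6535
set_airspeed(53.79): V ← 53.79 m/s
adjust_airspeed(+5.41): V ← 53.79 +5.41 = 59.2 m/s
set_airspeed(35.16): V ← 35.16 m/s
adjust_throttle(-225): rpm ← 6535 -225 = 6310
adjust_throttle(-1298): rpm ← 6310 -1298 = 5012
adjust_airspeed(+6.65): V ← 35.16 +6.65 = 41.81 m/s
final state: V = 41.81 m/s, rpm = 5012 → n = rpm/60 = 83.533333 rev/s
J = V / (n·D) = 41.81 / (83.533333 × 1.49) = 0.335919
regime bands: climb J<0.5205 | cruise [0.5205, 1.0409) | windmill J≥1.0409
J = 0.3359 → climb

J = 0.3359, regime = climb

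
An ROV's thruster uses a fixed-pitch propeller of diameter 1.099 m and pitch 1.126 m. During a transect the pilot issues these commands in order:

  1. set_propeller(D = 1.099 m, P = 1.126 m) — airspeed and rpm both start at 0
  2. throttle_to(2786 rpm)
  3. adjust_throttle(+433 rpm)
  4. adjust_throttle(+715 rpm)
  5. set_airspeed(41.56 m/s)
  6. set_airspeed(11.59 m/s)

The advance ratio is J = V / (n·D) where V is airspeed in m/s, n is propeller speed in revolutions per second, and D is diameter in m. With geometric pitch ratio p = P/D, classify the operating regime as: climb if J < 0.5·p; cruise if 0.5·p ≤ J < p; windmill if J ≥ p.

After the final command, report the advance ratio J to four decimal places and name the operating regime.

set_propeller: D = 1.099 m, P = 1.126 m (p = P/D = 1.024568); state ← (V=0, rpm=0)
throttle_to(2786): rpm ← 2786
adjust_throttle(+433): rpm ← 2786 +433 = 3219
adjust_throttle(+715): rpm ← 3219 +715 = 3934
set_airspeed(41.56): V ← 41.56 m/s
set_airspeed(11.59): V ← 11.59 m/s
final state: V = 11.59 m/s, rpm = 3934 → n = rpm/60 = 65.566667 rev/s
J = V / (n·D) = 11.59 / (65.566667 × 1.099) = 0.160843
regime bands: climb J<0.5123 | cruise [0.5123, 1.0246) | windmill J≥1.0246
J = 0.1608 → climb

J = 0.1608, regime = climb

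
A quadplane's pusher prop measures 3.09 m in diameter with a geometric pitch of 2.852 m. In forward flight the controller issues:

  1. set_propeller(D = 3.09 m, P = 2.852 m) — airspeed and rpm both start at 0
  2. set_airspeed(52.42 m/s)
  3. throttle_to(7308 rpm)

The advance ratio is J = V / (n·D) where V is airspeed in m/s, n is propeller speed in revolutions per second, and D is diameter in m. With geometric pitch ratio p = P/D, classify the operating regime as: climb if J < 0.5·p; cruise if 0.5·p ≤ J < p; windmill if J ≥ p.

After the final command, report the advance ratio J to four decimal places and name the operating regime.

J = 0.1393, regime = climb

set_propeller: D = 3.09 m, P = 2.852 m (p = P/D = 0.922977); state ← (V=0, rpm=0)
set_airspeed(52.42): V ← 52.42 m/s
throttle_to(7308): rpm ← 7308
final state: V = 52.42 m/s, rpm = 7308 → n = rpm/60 = 121.800000 rev/s
J = V / (n·D) = 52.42 / (121.800000 × 3.09) = 0.139281
regime bands: climb J<0.4615 | cruise [0.4615, 0.9230) | windmill J≥0.9230
J = 0.1393 → climb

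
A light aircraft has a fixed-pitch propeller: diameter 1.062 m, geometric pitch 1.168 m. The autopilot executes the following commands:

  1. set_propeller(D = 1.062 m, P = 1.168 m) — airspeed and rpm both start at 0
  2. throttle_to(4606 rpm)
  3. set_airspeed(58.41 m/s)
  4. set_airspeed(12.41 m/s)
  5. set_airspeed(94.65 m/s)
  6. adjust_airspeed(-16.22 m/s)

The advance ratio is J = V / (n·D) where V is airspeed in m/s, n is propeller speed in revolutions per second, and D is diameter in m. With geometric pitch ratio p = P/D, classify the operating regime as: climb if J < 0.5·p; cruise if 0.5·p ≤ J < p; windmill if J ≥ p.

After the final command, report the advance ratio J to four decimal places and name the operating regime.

J = 0.9620, regime = cruise

set_propeller: D = 1.062 m, P = 1.168 m (p = P/D = 1.099812); state ← (V=0, rpm=0)
throttle_to(4606): rpm ← 4606
set_airspeed(58.41): V ← 58.41 m/s
set_airspeed(12.41): V ← 12.41 m/s
set_airspeed(94.65): V ← 94.65 m/s
adjust_airspeed(-16.22): V ← 94.65 -16.22 = 78.43 m/s
final state: V = 78.43 m/s, rpm = 4606 → n = rpm/60 = 76.766667 rev/s
J = V / (n·D) = 78.43 / (76.766667 × 1.062) = 0.962022
regime bands: climb J<0.5499 | cruise [0.5499, 1.0998) | windmill J≥1.0998
J = 0.9620 → cruise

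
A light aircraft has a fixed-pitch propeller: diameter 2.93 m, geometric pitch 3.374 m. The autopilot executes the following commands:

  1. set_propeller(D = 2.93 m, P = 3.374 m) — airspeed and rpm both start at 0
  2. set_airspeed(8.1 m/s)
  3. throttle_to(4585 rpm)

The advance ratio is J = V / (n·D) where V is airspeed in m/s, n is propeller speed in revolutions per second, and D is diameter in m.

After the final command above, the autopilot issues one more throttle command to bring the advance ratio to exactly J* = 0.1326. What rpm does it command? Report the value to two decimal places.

set_propeller: D = 2.93 m, P = 3.374 m (p = P/D = 1.151536); state ← (V=0, rpm=0)
set_airspeed(8.1): V ← 8.1 m/s
throttle_to(4585): rpm ← 4585
final state: V = 8.1 m/s, rpm = 4585 → n = rpm/60 = 76.416667 rev/s
target J* = 0.1326; solve J* = V/(n·D) for n: n = V/(J*·D) = 8.1/(0.1326 × 2.93) = 20.848455 rev/s
rpm = 60·n = 1250.907294

rpm = 1250.91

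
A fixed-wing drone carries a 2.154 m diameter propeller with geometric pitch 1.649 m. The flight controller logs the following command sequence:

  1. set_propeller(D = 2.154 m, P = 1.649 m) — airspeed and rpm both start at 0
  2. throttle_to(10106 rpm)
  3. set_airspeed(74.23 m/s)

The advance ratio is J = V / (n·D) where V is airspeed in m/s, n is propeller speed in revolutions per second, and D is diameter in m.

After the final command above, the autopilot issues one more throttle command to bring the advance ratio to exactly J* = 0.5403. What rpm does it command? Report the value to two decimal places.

rpm = 3826.93

set_propeller: D = 2.154 m, P = 1.649 m (p = P/D = 0.765552); state ← (V=0, rpm=0)
throttle_to(10106): rpm ← 10106
set_airspeed(74.23): V ← 74.23 m/s
final state: V = 74.23 m/s, rpm = 10106 → n = rpm/60 = 168.433333 rev/s
target J* = 0.5403; solve J* = V/(n·D) for n: n = V/(J*·D) = 74.23/(0.5403 × 2.154) = 63.782097 rev/s
rpm = 60·n = 3826.925823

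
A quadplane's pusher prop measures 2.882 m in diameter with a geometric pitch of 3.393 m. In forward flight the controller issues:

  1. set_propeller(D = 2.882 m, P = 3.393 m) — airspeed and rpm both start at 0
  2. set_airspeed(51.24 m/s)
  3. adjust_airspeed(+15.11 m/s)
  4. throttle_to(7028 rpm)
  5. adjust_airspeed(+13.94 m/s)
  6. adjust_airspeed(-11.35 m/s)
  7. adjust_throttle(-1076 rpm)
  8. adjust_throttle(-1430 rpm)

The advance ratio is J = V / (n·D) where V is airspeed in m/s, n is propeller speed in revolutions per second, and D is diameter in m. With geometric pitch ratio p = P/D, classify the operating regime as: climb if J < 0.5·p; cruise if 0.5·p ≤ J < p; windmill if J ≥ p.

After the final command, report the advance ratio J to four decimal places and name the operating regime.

set_propeller: D = 2.882 m, P = 3.393 m (p = P/D = 1.177307); state ← (V=0, rpm=0)
set_airspeed(51.24): V ← 51.24 m/s
adjust_airspeed(+15.11): V ← 51.24 +15.11 = 66.35 m/s
throttle_to(7028): rpm ← 7028
adjust_airspeed(+13.94): V ← 66.35 +13.94 = 80.29 m/s
adjust_airspeed(-11.35): V ← 80.29 -11.35 = 68.94 m/s
adjust_throttle(-1076): rpm ← 7028 -1076 = 5952
adjust_throttle(-1430): rpm ← 5952 -1430 = 4522
final state: V = 68.94 m/s, rpm = 4522 → n = rpm/60 = 75.366667 rev/s
J = V / (n·D) = 68.94 / (75.366667 × 2.882) = 0.317393
regime bands: climb J<0.5887 | cruise [0.5887, 1.1773) | windmill J≥1.1773
J = 0.3174 → climb

J = 0.3174, regime = climb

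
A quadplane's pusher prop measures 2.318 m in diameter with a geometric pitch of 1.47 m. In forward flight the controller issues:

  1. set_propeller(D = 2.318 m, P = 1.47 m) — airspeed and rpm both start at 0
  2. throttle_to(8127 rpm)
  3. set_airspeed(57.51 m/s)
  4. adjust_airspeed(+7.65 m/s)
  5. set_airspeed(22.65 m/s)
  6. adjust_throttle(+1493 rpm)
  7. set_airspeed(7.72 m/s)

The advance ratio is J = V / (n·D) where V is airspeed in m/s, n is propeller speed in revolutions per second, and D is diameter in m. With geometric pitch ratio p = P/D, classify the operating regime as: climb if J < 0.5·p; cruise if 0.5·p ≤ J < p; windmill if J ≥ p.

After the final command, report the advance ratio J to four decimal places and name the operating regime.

J = 0.0208, regime = climb

set_propeller: D = 2.318 m, P = 1.47 m (p = P/D = 0.634167); state ← (V=0, rpm=0)
throttle_to(8127): rpm ← 8127
set_airspeed(57.51): V ← 57.51 m/s
adjust_airspeed(+7.65): V ← 57.51 +7.65 = 65.16 m/s
set_airspeed(22.65): V ← 22.65 m/s
adjust_throttle(+1493): rpm ← 8127 +1493 = 9620
set_airspeed(7.72): V ← 7.72 m/s
final state: V = 7.72 m/s, rpm = 9620 → n = rpm/60 = 160.333333 rev/s
J = V / (n·D) = 7.72 / (160.333333 × 2.318) = 0.020772
regime bands: climb J<0.3171 | cruise [0.3171, 0.6342) | windmill J≥0.6342
J = 0.0208 → climb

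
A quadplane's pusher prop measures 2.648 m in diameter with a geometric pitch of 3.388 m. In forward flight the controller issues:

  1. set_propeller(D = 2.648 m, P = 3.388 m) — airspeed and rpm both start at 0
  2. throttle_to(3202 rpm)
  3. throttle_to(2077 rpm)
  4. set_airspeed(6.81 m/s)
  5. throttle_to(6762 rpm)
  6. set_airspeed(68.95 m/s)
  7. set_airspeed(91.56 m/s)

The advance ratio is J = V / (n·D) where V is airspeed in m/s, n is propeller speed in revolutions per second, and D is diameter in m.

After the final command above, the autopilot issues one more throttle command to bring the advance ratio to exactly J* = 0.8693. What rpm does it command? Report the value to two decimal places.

set_propeller: D = 2.648 m, P = 3.388 m (p = P/D = 1.279456); state ← (V=0, rpm=0)
throttle_to(3202): rpm ← 3202
throttle_to(2077): rpm ← 2077
set_airspeed(6.81): V ← 6.81 m/s
throttle_to(6762): rpm ← 6762
set_airspeed(68.95): V ← 68.95 m/s
set_airspeed(91.56): V ← 91.56 m/s
final state: V = 91.56 m/s, rpm = 6762 → n = rpm/60 = 112.700000 rev/s
target J* = 0.8693; solve J* = V/(n·D) for n: n = V/(J*·D) = 91.56/(0.8693 × 2.648) = 39.775727 rev/s
rpm = 60·n = 2386.543606

rpm = 2386.54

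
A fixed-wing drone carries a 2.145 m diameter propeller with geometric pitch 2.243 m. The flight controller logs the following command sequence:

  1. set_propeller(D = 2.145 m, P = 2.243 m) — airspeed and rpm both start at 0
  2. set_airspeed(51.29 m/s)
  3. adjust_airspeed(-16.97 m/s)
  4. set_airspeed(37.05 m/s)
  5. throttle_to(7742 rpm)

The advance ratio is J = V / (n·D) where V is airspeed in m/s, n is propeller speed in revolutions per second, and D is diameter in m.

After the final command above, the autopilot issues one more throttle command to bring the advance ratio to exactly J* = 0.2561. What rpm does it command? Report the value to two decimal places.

rpm = 4046.71

set_propeller: D = 2.145 m, P = 2.243 m (p = P/D = 1.045688); state ← (V=0, rpm=0)
set_airspeed(51.29): V ← 51.29 m/s
adjust_airspeed(-16.97): V ← 51.29 -16.97 = 34.32 m/s
set_airspeed(37.05): V ← 37.05 m/s
throttle_to(7742): rpm ← 7742
final state: V = 37.05 m/s, rpm = 7742 → n = rpm/60 = 129.033333 rev/s
target J* = 0.2561; solve J* = V/(n·D) for n: n = V/(J*·D) = 37.05/(0.2561 × 2.145) = 67.445245 rev/s
rpm = 60·n = 4046.714707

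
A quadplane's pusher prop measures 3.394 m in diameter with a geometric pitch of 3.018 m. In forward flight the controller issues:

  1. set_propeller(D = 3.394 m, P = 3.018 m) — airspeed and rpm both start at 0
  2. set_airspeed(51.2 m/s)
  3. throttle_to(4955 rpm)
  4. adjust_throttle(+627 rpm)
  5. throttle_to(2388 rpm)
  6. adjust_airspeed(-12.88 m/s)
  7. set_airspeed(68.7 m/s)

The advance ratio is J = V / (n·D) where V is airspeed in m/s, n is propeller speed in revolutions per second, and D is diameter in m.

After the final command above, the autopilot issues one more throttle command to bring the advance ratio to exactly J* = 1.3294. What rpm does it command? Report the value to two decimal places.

rpm = 913.57

set_propeller: D = 3.394 m, P = 3.018 m (p = P/D = 0.889216); state ← (V=0, rpm=0)
set_airspeed(51.2): V ← 51.2 m/s
throttle_to(4955): rpm ← 4955
adjust_throttle(+627): rpm ← 4955 +627 = 5582
throttle_to(2388): rpm ← 2388
adjust_airspeed(-12.88): V ← 51.2 -12.88 = 38.32 m/s
set_airspeed(68.7): V ← 68.7 m/s
final state: V = 68.7 m/s, rpm = 2388 → n = rpm/60 = 39.800000 rev/s
target J* = 1.3294; solve J* = V/(n·D) for n: n = V/(J*·D) = 68.7/(1.3294 × 3.394) = 15.226119 rev/s
rpm = 60·n = 913.567150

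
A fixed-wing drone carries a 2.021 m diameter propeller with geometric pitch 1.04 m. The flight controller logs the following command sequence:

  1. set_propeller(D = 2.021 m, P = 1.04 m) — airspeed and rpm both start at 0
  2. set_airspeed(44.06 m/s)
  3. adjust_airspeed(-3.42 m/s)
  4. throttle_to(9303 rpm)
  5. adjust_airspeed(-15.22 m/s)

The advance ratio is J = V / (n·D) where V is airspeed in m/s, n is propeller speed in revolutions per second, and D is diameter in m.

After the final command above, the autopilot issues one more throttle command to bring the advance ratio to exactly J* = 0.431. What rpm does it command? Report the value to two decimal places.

set_propeller: D = 2.021 m, P = 1.04 m (p = P/D = 0.514597); state ← (V=0, rpm=0)
set_airspeed(44.06): V ← 44.06 m/s
adjust_airspeed(-3.42): V ← 44.06 -3.42 = 40.64 m/s
throttle_to(9303): rpm ← 9303
adjust_airspeed(-15.22): V ← 40.64 -15.22 = 25.42 m/s
final state: V = 25.42 m/s, rpm = 9303 → n = rpm/60 = 155.050000 rev/s
target J* = 0.431; solve J* = V/(n·D) for n: n = V/(J*·D) = 25.42/(0.431 × 2.021) = 29.183136 rev/s
rpm = 60·n = 1750.988174

rpm = 1750.99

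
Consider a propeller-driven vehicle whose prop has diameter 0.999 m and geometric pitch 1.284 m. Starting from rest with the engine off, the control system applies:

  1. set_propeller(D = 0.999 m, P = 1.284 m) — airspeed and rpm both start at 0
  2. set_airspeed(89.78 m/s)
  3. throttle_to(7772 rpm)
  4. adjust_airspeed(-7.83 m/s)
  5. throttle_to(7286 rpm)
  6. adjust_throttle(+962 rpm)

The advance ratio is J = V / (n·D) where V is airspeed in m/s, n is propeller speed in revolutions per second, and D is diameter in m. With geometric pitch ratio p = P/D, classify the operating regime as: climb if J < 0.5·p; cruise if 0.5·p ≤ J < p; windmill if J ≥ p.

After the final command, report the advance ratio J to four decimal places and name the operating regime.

J = 0.5967, regime = climb

set_propeller: D = 0.999 m, P = 1.284 m (p = P/D = 1.285285); state ← (V=0, rpm=0)
set_airspeed(89.78): V ← 89.78 m/s
throttle_to(7772): rpm ← 7772
adjust_airspeed(-7.83): V ← 89.78 -7.83 = 81.95 m/s
throttle_to(7286): rpm ← 7286
adjust_throttle(+962): rpm ← 7286 +962 = 8248
final state: V = 81.95 m/s, rpm = 8248 → n = rpm/60 = 137.466667 rev/s
J = V / (n·D) = 81.95 / (137.466667 × 0.999) = 0.596741
regime bands: climb J<0.6426 | cruise [0.6426, 1.2853) | windmill J≥1.2853
J = 0.5967 → climb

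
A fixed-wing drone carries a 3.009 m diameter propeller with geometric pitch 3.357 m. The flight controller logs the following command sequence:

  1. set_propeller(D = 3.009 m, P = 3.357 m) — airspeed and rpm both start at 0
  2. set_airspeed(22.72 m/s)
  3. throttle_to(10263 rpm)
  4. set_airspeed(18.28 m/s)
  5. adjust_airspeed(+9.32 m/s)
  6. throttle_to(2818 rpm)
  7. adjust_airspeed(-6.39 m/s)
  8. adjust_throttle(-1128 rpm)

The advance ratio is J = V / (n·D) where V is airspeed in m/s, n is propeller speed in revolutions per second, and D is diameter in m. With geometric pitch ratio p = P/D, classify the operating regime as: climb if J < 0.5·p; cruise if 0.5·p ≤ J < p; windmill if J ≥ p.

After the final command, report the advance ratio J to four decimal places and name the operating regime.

set_propeller: D = 3.009 m, P = 3.357 m (p = P/D = 1.115653); state ← (V=0, rpm=0)
set_airspeed(22.72): V ← 22.72 m/s
throttle_to(10263): rpm ← 10263
set_airspeed(18.28): V ← 18.28 m/s
adjust_airspeed(+9.32): V ← 18.28 +9.32 = 27.6 m/s
throttle_to(2818): rpm ← 2818
adjust_airspeed(-6.39): V ← 27.6 -6.39 = 21.21 m/s
adjust_throttle(-1128): rpm ← 2818 -1128 = 1690
final state: V = 21.21 m/s, rpm = 1690 → n = rpm/60 = 28.166667 rev/s
J = V / (n·D) = 21.21 / (28.166667 × 3.009) = 0.250255
regime bands: climb J<0.5578 | cruise [0.5578, 1.1157) | windmill J≥1.1157
J = 0.2503 → climb

J = 0.2503, regime = climb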